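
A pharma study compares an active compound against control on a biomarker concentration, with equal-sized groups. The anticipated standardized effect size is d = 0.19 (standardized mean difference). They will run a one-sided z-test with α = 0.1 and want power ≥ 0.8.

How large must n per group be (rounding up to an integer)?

n = 250 per group

For power 0.8 need Φ(δ − z_{0.1}) = 0.8, so δ = z_{0.1} + z_{0.20} = 1.282 + 0.842 = 2.123.
δ = d·√(n/2) ⇒ n = 2(δ/d)² = 2 × (2.123 / 0.19)² = 249.74.
Rounding up, n = 250 per group.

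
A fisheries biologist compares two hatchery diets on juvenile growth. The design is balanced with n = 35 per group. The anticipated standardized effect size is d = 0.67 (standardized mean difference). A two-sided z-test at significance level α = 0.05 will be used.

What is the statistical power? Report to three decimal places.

Power ≈ 0.800

Noncentrality parameter: δ = d·√(n/2) = 0.67 × √(35/2) = 2.8028
Critical value for a two-sided test at α = 0.05: z_{α/2} = 1.960.
Power = Φ(δ − 1.960) + Φ(−δ − 1.960) = Φ(0.843) + Φ(-4.763) = 0.8003 + 0.0000 = 0.8003.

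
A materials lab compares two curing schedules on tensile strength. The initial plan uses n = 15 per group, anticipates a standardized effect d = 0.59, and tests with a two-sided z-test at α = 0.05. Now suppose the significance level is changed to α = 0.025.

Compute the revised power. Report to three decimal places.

Power ≈ 0.266

δ = d·√(n/2) = 0.59 × √(15/2) = 1.6158 (unchanged). New critical value: z_{0.0125} = 2.241.
Revised power = Φ(δ − 2.241) + Φ(−δ − 2.241) = Φ(-0.626) + Φ(-3.857) = 0.2658 + 0.0001 = 0.2658.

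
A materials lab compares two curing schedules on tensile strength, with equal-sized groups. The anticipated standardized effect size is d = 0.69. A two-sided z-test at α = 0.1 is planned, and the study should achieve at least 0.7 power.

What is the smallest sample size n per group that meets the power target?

For power 0.7 need Φ(δ − z_{0.05}) = 0.7, so δ = z_{0.05} + z_{0.30} = 1.645 + 0.524 = 2.169.
(Ignoring the negligible lower-tail rejection probability gives the usual closed-form inversion.)
δ = d·√(n/2) ⇒ n = 2(δ/d)² = 2 × (2.169 / 0.69)² = 19.77.
Rounding up, n = 20 per group.

n = 20 per group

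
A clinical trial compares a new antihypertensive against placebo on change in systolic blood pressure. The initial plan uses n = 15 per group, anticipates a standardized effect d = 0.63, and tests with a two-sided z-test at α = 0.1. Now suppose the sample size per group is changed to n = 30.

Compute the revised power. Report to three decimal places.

Power ≈ 0.787

With n = 30 per group: δ = d·√(n/2) = 0.63 × √(30/2) = 2.4400. Critical value z_{0.05} = 1.645.
Revised power = Φ(δ − 1.645) + Φ(−δ − 1.645) = Φ(0.795) + Φ(-4.085) = 0.7867 + 0.0000 = 0.7868.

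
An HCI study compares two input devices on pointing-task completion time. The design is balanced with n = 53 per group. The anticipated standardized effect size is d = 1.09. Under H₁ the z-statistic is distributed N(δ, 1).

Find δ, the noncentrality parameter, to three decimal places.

δ ≈ 5.611

The noncentrality parameter scales effect size by the design's sample-size factor: δ = d·√(n/2) = 1.09 × √(53/2) = 5.6111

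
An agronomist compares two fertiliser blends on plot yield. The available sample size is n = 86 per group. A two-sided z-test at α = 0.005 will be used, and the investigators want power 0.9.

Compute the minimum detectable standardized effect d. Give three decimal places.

d ≈ 0.624

Need Φ(δ − 2.807) = 0.9, so δ = 2.807 + 1.282 = 4.089.
(Lower-tail contribution to power is negligible for δ > 0.)
δ = d·√(n/2) ⇒ d = δ/√(n/2) = 4.089/√(86/2) = 0.6235.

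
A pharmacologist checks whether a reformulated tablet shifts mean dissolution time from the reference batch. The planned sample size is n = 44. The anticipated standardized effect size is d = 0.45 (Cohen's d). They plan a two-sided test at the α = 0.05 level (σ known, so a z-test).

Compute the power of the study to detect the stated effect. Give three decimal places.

Power ≈ 0.847

Noncentrality parameter: δ = d·√n = 0.45 × √44 = 2.9850
Critical value for a two-sided test at α = 0.05: z_{α/2} = 1.960.
Power = Φ(δ − 1.960) + Φ(−δ − 1.960) = Φ(1.025) + Φ(-4.945) = 0.8473 + 0.0000 = 0.8473.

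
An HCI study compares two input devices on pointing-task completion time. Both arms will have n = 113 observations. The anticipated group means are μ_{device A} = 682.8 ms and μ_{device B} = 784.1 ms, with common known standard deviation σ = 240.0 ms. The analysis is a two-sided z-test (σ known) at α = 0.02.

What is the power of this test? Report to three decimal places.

Standardized effect: d = |μ_{device A} − μ_{device B}| / σ = |682.8 − 784.1| / 240.0 = 0.4221
Noncentrality parameter: δ = d·√(n/2) = 0.4221 × √(113/2) = 3.1727
Two-sided α = 0.02 → critical value z_{0.01} = 2.326.
Power = Φ(δ − 2.326) + Φ(−δ − 2.326) = Φ(0.846) + Φ(-5.499) = 0.8013 + 0.0000 = 0.8013.

Power ≈ 0.801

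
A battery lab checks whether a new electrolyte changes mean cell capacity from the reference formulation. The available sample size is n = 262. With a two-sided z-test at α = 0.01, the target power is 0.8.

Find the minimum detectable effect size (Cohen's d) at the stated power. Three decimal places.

Required noncentrality: δ = z_{0.005} + z_{0.20} = 2.576 + 0.842 = 3.417.
(Lower-tail contribution to power is negligible for δ > 0.)
δ = d·√n ⇒ d = δ/√n = 3.417/√262 = 0.2111.

d ≈ 0.211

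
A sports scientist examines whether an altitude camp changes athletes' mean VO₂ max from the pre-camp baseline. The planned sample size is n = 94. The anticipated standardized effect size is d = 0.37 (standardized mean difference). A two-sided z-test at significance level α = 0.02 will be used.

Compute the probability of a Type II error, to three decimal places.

β ≈ 0.104

Noncentrality parameter: δ = d·√n = 0.37 × √94 = 3.5873
Two-sided α = 0.02 → critical value z_{0.01} = 2.326.
Power = Φ(δ − 2.326) + Φ(−δ − 2.326) = Φ(1.261) + Φ(-5.914) = 0.8963 + 0.0000 = 0.8963.
Type II error: β = 1 − power = 1 − 0.8963 = 0.1037.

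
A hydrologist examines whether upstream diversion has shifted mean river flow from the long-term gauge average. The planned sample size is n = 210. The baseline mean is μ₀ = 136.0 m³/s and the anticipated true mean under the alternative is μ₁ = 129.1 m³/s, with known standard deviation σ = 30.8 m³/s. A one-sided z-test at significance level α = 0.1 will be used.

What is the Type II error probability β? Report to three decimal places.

Standardized effect: d = |μ₁ − μ₀| / σ = |129.1 − 136.0| / 30.8 = 0.2240
Noncentrality parameter: δ = d·√n = 0.2240 × √210 = 3.2464
Critical value for a one-sided test at α = 0.1: z_α = 1.282.
Power = P(Z > 1.282 − δ) = Φ(1.965) = 0.9753.
Type II error: β = 1 − power = 1 − 0.9753 = 0.0247.

β ≈ 0.025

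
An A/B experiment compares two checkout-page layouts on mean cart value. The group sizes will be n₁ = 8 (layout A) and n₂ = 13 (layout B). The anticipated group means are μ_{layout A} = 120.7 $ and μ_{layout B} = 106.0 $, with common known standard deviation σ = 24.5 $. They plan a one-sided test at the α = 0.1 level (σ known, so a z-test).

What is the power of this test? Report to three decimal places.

Power ≈ 0.521

Standardized effect: d = |μ_{layout A} − μ_{layout B}| / σ = |120.7 − 106.0| / 24.5 = 0.6000
Noncentrality parameter: λ = d / √(1/n₁ + 1/n₂) = 0.6000 / √(1/8 + 1/13) = 1.3352
One-sided α = 0.1 → critical value z_{0.1} = 1.282.
Power = Φ(λ − 1.282) = Φ(0.054) = 0.5214.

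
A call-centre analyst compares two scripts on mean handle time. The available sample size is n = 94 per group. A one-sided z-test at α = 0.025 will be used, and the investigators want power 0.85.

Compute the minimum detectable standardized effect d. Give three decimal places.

d ≈ 0.437

Required noncentrality: δ = z_{0.025} + z_{0.15} = 1.960 + 1.036 = 2.996.
δ = d·√(n/2) ⇒ d = δ/√(n/2) = 2.996/√(94/2) = 0.4371.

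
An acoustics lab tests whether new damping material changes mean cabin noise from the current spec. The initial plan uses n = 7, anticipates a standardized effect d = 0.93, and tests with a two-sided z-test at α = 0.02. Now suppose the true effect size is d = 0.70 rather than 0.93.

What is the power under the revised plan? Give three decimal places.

With d = 0.70: δ = d·√n = 0.70 × √7 = 1.8520. Critical value z_{0.01} = 2.326.
Revised power = Φ(δ − 2.326) + Φ(−δ − 2.326) = Φ(-0.474) + Φ(-4.178) = 0.3176 + 0.0000 = 0.3176.

Power ≈ 0.318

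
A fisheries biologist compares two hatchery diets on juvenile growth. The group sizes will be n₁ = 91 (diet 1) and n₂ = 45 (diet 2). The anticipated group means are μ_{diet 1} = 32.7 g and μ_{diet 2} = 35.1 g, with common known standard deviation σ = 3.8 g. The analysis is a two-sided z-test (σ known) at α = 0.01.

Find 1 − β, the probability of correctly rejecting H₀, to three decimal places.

Standardized effect: d = |μ_{diet 1} − μ_{diet 2}| / σ = |32.7 − 35.1| / 3.8 = 0.6316
Noncentrality parameter: δ = d / √(1/n₁ + 1/n₂) = 0.6316 / √(1/91 + 1/45) = 3.4657
Two-sided α = 0.01 → critical value z_{0.005} = 2.576.
Power = Φ(δ − 2.576) + Φ(−δ − 2.576) = Φ(0.890) + Φ(-6.041) = 0.8132 + 0.0000 = 0.8132.

Power ≈ 0.813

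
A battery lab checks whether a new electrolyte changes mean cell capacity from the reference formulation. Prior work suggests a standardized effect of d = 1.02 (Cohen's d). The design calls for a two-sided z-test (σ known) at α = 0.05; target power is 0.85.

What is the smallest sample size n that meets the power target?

n = 9

For power 0.85 need Φ(δ − z_{0.025}) = 0.85, so δ = z_{0.025} + z_{0.15} = 1.960 + 1.036 = 2.996.
(For δ > 0 the lower-tail rejection region contributes negligibly to power, so the one-term inversion is standard.)
δ = d·√n ⇒ n = (δ/d)² = (2.996 / 1.02)² = 8.63.
Round up to the next whole unit.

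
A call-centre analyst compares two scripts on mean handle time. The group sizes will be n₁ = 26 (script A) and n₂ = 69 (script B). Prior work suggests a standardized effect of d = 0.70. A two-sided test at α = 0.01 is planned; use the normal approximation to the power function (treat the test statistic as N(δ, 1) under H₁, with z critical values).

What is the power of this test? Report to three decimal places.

Noncentrality parameter: δ = d / √(1/n₁ + 1/n₂) = 0.70 / √(1/26 + 1/69) = 3.0419
Critical value for a two-sided test at α = 0.01: z_{α/2} = 2.576.
Power = Φ(δ − 2.576) + Φ(−δ − 2.576) = Φ(0.466) + Φ(-5.618) = 0.6794 + 0.0000 = 0.6794.

Power ≈ 0.679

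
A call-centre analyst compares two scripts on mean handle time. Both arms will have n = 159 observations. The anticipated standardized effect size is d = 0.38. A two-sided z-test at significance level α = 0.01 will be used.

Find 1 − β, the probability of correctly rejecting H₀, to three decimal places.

Power ≈ 0.792

Noncentrality parameter: δ = d·√(n/2) = 0.38 × √(159/2) = 3.3882
Critical value for a two-sided test at α = 0.01: z_{α/2} = 2.576.
Power = Φ(δ − 2.576) + Φ(−δ − 2.576) = Φ(0.812) + Φ(-5.964) = 0.7917 + 0.0000 = 0.7917.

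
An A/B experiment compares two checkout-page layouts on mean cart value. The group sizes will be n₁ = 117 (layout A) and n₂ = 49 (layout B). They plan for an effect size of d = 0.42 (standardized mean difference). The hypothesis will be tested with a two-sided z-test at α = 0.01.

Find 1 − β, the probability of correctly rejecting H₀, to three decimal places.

Noncentrality parameter: δ = d / √(1/n₁ + 1/n₂) = 0.42 / √(1/117 + 1/49) = 2.4682
Critical value for a two-sided test at α = 0.01: z_{α/2} = 2.576.
Power = Φ(δ − 2.576) + Φ(−δ − 2.576) = Φ(-0.108) + Φ(-5.044) = 0.4572 + 0.0000 = 0.4572.

Power ≈ 0.457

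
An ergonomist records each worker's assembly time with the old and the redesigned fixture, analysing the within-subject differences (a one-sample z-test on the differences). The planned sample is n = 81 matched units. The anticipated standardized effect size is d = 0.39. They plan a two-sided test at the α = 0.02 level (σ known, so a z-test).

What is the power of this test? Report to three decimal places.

Noncentrality parameter: δ = d·√n = 0.39 × √81 = 3.5100
Two-sided α = 0.02 → critical value z_{0.01} = 2.326.
Power = Φ(δ − 2.326) + Φ(−δ − 2.326) = Φ(1.184) + Φ(-5.836) = 0.8817 + 0.0000 = 0.8817.

Power ≈ 0.882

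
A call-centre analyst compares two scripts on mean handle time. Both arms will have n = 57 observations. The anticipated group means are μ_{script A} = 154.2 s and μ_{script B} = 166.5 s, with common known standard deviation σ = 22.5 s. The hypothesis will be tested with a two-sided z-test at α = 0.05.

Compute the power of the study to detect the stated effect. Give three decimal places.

Standardized effect: d = |μ_{script A} − μ_{script B}| / σ = |154.2 − 166.5| / 22.5 = 0.5467
Noncentrality parameter: δ = d·√(n/2) = 0.5467 × √(57/2) = 2.9184
Two-sided α = 0.05 → critical value z_{0.025} = 1.960.
Power = Φ(δ − 1.960) + Φ(−δ − 1.960) = Φ(0.958) + Φ(-4.878) = 0.8311 + 0.0000 = 0.8311.

Power ≈ 0.831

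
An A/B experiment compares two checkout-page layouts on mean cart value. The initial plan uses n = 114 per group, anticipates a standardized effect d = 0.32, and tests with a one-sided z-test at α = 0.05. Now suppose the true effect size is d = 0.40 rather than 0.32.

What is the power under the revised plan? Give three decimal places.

With d = 0.40: δ = d·√(n/2) = 0.40 × √(114/2) = 3.0199. Critical value z_{0.05} = 1.645.
Revised power = Φ(δ − 1.645) = Φ(1.375) = 0.9154.

Power ≈ 0.915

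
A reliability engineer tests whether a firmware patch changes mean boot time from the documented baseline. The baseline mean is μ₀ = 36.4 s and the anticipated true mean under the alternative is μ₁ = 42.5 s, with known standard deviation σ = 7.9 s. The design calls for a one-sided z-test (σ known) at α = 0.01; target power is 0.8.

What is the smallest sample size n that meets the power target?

n = 17

Standardized effect: d = |μ₁ − μ₀| / σ = |42.5 − 36.4| / 7.9 = 0.7722
For power 0.8 need Φ(δ − z_{0.01}) = 0.8, so δ = z_{0.01} + z_{0.20} = 2.326 + 0.842 = 3.168.
δ = d·√n ⇒ n = (δ/d)² = (3.168 / 0.7722)² = 16.83.
Round up to the next whole unit.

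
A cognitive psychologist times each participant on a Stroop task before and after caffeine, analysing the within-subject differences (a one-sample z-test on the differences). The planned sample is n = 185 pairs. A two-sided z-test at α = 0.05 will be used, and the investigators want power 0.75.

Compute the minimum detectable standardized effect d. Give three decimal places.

d ≈ 0.194

Need Φ(δ − 1.960) = 0.75, so δ = 1.960 + 0.674 = 2.634.
(The second rejection-region term Φ(−δ − z_{α/2}) is negligible and dropped.)
δ = d·√n ⇒ d = δ/√n = 2.634/√185 = 0.1937.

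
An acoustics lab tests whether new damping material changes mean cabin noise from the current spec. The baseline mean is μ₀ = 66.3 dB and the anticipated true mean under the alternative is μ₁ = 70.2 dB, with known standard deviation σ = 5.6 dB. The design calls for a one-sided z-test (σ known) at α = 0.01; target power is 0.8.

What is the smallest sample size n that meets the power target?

n = 21

Standardized effect: d = |μ₁ − μ₀| / σ = |70.2 − 66.3| / 5.6 = 0.6964
For power 0.8 need Φ(δ − z_{0.01}) = 0.8, so δ = z_{0.01} + z_{0.20} = 2.326 + 0.842 = 3.168.
δ = d·√n ⇒ n = (δ/d)² = (3.168 / 0.6964)² = 20.69.
Round up to the next whole unit.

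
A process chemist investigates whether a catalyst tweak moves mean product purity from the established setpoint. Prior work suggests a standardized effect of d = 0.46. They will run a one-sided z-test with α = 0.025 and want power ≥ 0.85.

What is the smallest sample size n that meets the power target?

n = 43

For power 0.85 need Φ(δ − z_{0.025}) = 0.85, so δ = z_{0.025} + z_{0.15} = 1.960 + 1.036 = 2.996.
δ = d·√n ⇒ n = (δ/d)² = (2.996 / 0.46)² = 42.43.
Round up to the next whole unit.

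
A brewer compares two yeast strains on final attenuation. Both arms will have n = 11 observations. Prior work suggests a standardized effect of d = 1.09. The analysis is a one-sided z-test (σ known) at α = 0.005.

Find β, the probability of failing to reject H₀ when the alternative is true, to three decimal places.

Noncentrality parameter: δ = d·√(n/2) = 1.09 × √(11/2) = 2.5563
One-sided α = 0.005 → critical value z_{0.005} = 2.576.
Power = Φ(δ − 2.576) = Φ(-0.020) = 0.4922.
Type II error: β = 1 − power = 1 − 0.4922 = 0.5078.

β ≈ 0.508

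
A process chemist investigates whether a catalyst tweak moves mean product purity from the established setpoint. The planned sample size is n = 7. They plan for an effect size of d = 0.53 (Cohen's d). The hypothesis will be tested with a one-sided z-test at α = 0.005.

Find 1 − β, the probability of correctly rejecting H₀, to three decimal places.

Power ≈ 0.120

Noncentrality parameter: δ = d·√n = 0.53 × √7 = 1.4022
Critical value for a one-sided test at α = 0.005: z_α = 2.576.
Power = P(Z > 2.576 − δ) = Φ(-1.174) = 0.1203.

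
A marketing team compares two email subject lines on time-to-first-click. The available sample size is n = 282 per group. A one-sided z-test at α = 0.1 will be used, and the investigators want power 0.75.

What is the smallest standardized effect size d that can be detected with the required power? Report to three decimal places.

d ≈ 0.165

Need Φ(δ − 1.282) = 0.75, so δ = 1.282 + 0.674 = 1.956.
δ = d·√(n/2) ⇒ d = δ/√(n/2) = 1.956/√(282/2) = 0.1647.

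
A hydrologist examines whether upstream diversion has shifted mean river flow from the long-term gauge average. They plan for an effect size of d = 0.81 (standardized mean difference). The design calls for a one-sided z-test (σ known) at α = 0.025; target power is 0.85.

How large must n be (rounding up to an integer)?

n = 14

Set Φ(δ − 1.960) = 0.85; then δ − 1.960 = Φ⁻¹(0.85) = 1.036, giving δ = 2.996.
δ = d·√n ⇒ n = (δ/d)² = (2.996 / 0.81)² = 13.68.
Rounding up, n = 14.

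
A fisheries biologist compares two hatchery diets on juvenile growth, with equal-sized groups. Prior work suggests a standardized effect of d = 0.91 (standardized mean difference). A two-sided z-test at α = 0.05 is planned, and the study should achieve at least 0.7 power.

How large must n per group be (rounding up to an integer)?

For power 0.7 need Φ(δ − z_{0.025}) = 0.7, so δ = z_{0.025} + z_{0.30} = 1.960 + 0.524 = 2.484.
(Ignoring the negligible lower-tail rejection probability gives the usual closed-form inversion.)
δ = d·√(n/2) ⇒ n = 2(δ/d)² = 2 × (2.484 / 0.91)² = 14.91.
Rounding up, n = 15 per group.

n = 15 per group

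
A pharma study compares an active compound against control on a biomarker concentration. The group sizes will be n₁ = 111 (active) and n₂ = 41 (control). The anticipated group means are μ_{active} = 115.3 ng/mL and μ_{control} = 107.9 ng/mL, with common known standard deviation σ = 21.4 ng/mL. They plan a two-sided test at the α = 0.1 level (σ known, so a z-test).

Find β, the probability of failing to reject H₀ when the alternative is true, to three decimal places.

Standardized effect: d = |μ_{active} − μ_{control}| / σ = |115.3 − 107.9| / 21.4 = 0.3458
Noncentrality parameter: δ = d / √(1/n₁ + 1/n₂) = 0.3458 / √(1/111 + 1/41) = 1.8921
Two-sided α = 0.1 → critical value z_{0.05} = 1.645.
Power = Φ(δ − 1.645) + Φ(−δ − 1.645) = Φ(0.247) + Φ(-3.537) = 0.5977 + 0.0002 = 0.5979.
Type II error: β = 1 − power = 1 − 0.5979 = 0.4021.

β ≈ 0.402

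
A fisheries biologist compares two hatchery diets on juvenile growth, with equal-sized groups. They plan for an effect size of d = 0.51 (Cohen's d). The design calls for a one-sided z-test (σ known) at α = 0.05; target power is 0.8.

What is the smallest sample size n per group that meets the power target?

Set Φ(δ − 1.645) = 0.8; then δ − 1.645 = Φ⁻¹(0.8) = 0.842, giving δ = 2.486.
δ = d·√(n/2) ⇒ n = 2(δ/d)² = 2 × (2.486 / 0.51)² = 47.54.
Round up to the next whole unit.

n = 48 per group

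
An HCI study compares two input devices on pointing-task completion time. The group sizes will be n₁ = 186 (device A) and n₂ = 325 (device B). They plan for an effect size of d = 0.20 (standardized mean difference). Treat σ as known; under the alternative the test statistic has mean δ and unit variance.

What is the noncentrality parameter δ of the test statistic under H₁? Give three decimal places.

δ ≈ 2.175

δ = d / √(1/n₁ + 1/n₂) = 0.20 / √(1/186 + 1/325) = 2.1753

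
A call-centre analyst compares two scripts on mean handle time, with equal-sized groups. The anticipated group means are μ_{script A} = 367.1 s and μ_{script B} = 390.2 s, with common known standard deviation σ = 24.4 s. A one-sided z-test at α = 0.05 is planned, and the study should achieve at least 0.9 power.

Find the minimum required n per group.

n = 20 per group

Standardized effect: d = |μ_{script A} − μ_{script B}| / σ = |367.1 − 390.2| / 24.4 = 0.9467
For power 0.9 need Φ(δ − z_{0.05}) = 0.9, so δ = z_{0.05} + z_{0.10} = 1.645 + 1.282 = 2.926.
δ = d·√(n/2) ⇒ n = 2(δ/d)² = 2 × (2.926 / 0.9467)² = 19.11.
Rounding up, n = 20 per group.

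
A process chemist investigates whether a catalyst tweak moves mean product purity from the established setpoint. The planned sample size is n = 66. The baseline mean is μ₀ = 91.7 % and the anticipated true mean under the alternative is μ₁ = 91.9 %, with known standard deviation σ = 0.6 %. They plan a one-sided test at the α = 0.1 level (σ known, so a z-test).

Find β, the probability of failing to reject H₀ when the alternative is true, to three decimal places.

Standardized effect: d = |μ₁ − μ₀| / σ = |91.9 − 91.7| / 0.6 = 0.3333
Noncentrality parameter: δ = d·√n = 0.3333 × √66 = 2.7080
One-sided α = 0.1 → critical value z_{0.1} = 1.282.
Power = Φ(δ − 1.282) = Φ(1.426) = 0.9231.
Type II error: β = 1 − power = 1 − 0.9231 = 0.0769.

β ≈ 0.077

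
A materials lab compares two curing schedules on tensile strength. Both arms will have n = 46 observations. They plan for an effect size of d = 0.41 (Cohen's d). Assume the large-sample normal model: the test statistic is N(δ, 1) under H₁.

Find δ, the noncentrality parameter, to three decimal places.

δ ≈ 1.966

The noncentrality parameter scales effect size by the design's sample-size factor: δ = d·√(n/2) = 0.41 × √(46/2) = 1.9663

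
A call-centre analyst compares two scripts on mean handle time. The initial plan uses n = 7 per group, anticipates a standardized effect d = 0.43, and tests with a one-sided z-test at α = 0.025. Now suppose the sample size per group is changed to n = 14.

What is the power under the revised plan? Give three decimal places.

With n = 14 per group: δ = d·√(n/2) = 0.43 × √(14/2) = 1.1377. Critical value z_{0.025} = 1.960.
Revised power = Φ(δ − 1.960) = Φ(-0.822) = 0.2055.

Power ≈ 0.205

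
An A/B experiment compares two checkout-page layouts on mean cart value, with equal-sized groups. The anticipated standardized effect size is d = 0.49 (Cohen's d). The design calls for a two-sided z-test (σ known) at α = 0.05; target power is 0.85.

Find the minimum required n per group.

Set Φ(δ − 1.960) = 0.85; then δ − 1.960 = Φ⁻¹(0.85) = 1.036, giving δ = 2.996.
(Ignoring the negligible lower-tail rejection probability gives the usual closed-form inversion.)
δ = d·√(n/2) ⇒ n = 2(δ/d)² = 2 × (2.996 / 0.49)² = 74.79.
Rounding up, n = 75 per group.

n = 75 per group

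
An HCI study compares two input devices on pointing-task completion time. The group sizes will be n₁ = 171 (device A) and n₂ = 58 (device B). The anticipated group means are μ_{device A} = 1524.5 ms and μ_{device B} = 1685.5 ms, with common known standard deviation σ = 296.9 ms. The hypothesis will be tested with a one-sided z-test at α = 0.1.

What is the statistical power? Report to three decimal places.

Power ≈ 0.989

Standardized effect: d = |μ_{device A} − μ_{device B}| / σ = |1524.5 − 1685.5| / 296.9 = 0.5423
Noncentrality parameter: δ = d / √(1/n₁ + 1/n₂) = 0.5423 / √(1/171 + 1/58) = 3.5687
One-sided α = 0.1 → critical value z_{0.1} = 1.282.
Power = P(Z > 1.282 − δ) = Φ(2.287) = 0.9889.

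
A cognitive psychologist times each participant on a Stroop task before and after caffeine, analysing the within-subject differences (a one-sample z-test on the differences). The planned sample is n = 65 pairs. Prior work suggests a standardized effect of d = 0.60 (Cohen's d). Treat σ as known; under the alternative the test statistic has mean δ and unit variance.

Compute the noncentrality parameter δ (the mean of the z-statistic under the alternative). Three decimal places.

δ = d·√n = 0.60 × √65 = 4.8374

δ ≈ 4.837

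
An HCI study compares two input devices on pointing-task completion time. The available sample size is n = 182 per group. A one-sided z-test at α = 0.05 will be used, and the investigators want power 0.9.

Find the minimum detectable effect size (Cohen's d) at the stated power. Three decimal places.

d ≈ 0.307

Need Φ(δ − 1.645) = 0.9, so δ = 1.645 + 1.282 = 2.926.
δ = d·√(n/2) ⇒ d = δ/√(n/2) = 2.926/√(182/2) = 0.3068.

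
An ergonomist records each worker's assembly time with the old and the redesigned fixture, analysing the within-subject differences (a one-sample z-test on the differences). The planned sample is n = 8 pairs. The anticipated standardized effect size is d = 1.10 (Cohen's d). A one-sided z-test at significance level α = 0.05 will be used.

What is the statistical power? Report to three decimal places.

Noncentrality parameter: δ = d·√n = 1.10 × √8 = 3.1113
Critical value for a one-sided test at α = 0.05: z_α = 1.645.
Power = Φ(δ − 1.645) = Φ(1.466) = 0.9287.

Power ≈ 0.929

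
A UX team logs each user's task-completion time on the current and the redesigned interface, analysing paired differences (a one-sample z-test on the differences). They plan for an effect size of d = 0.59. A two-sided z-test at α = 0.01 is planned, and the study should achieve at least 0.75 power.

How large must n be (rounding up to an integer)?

For power 0.75 need Φ(δ − z_{0.005}) = 0.75, so δ = z_{0.005} + z_{0.25} = 2.576 + 0.674 = 3.250.
(For δ > 0 the lower-tail rejection region contributes negligibly to power, so the one-term inversion is standard.)
δ = d·√n ⇒ n = (δ/d)² = (3.250 / 0.59)² = 30.35.
Round up to the next whole unit.

n = 31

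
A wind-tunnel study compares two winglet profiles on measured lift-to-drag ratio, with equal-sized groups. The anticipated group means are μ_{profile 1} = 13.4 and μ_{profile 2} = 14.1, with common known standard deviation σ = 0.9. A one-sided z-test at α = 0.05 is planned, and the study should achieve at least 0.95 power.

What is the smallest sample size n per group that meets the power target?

Standardized effect: d = |μ_{profile 1} − μ_{profile 2}| / σ = |13.4 − 14.1| / 0.9 = 0.7778
Set Φ(δ − 1.645) = 0.95; then δ − 1.645 = Φ⁻¹(0.95) = 1.645, giving δ = 3.290.
δ = d·√(n/2) ⇒ n = 2(δ/d)² = 2 × (3.290 / 0.7778)² = 35.78.
Round up to the next whole unit.

n = 36 per group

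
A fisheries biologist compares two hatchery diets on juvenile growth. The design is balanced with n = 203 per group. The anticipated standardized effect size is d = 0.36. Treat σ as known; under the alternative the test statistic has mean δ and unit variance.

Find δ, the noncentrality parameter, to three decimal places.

δ ≈ 3.627

The noncentrality parameter scales effect size by the design's sample-size factor: δ = d·√(n/2) = 0.36 × √(203/2) = 3.6269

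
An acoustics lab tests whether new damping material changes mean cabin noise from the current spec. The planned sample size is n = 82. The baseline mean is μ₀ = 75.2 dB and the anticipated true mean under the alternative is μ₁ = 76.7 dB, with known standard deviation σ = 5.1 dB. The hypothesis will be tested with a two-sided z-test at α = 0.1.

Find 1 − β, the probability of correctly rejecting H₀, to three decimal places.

Power ≈ 0.846

Standardized effect: d = |μ₁ − μ₀| / σ = |76.7 − 75.2| / 5.1 = 0.2941
Noncentrality parameter: δ = d·√n = 0.2941 × √82 = 2.6633
Two-sided α = 0.1 → critical value z_{0.05} = 1.645.
Power = Φ(δ − 1.645) + Φ(−δ − 1.645) = Φ(1.018) + Φ(-4.308) = 0.8458 + 0.0000 = 0.8458.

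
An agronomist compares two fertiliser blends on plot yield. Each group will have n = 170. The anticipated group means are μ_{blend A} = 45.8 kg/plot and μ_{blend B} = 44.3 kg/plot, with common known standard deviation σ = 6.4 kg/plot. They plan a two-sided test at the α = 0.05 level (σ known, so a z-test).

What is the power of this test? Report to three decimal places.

Standardized effect: d = |μ_{blend A} − μ_{blend B}| / σ = |45.8 − 44.3| / 6.4 = 0.2344
Noncentrality parameter: δ = d·√(n/2) = 0.2344 × √(170/2) = 2.1608
Two-sided α = 0.05 → critical value z_{0.025} = 1.960.
Power = Φ(δ − 1.960) + Φ(−δ − 1.960) = Φ(0.201) + Φ(-4.121) = 0.5796 + 0.0000 = 0.5796.

Power ≈ 0.580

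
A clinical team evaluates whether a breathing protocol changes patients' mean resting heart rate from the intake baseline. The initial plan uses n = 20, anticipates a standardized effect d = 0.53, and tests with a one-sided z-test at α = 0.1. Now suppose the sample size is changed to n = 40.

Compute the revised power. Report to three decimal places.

Power ≈ 0.981

With n = 40: δ = d·√n = 0.53 × √40 = 3.3520. Critical value z_{0.1} = 1.282.
Revised power = P(Z > 1.282 − δ) = Φ(2.070) = 0.9808.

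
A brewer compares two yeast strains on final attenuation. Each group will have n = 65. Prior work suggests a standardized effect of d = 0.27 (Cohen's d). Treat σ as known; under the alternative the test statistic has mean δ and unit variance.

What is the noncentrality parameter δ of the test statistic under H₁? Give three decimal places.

The noncentrality parameter scales effect size by the design's sample-size factor: δ = d·√(n/2) = 0.27 × √(65/2) = 1.5392

δ ≈ 1.539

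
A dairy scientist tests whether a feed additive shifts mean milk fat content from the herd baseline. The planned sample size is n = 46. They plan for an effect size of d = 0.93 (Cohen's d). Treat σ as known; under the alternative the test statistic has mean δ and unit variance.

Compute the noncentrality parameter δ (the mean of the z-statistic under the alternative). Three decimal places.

The noncentrality parameter scales effect size by the design's sample-size factor: δ = d·√n = 0.93 × √46 = 6.3076

δ ≈ 6.308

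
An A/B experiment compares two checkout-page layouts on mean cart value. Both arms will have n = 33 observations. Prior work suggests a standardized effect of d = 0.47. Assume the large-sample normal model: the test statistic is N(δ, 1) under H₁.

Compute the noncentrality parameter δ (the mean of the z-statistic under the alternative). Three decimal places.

δ = d·√(n/2) = 0.47 × √(33/2) = 1.9091

δ ≈ 1.909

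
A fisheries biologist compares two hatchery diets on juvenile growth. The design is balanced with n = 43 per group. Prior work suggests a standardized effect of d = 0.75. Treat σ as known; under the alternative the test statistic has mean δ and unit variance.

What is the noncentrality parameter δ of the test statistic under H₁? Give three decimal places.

δ ≈ 3.478

The noncentrality parameter scales effect size by the design's sample-size factor: δ = d·√(n/2) = 0.75 × √(43/2) = 3.4776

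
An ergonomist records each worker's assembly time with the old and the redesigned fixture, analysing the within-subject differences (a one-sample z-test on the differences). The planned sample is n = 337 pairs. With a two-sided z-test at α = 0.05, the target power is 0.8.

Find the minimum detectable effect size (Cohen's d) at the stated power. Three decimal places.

d ≈ 0.153

Need Φ(δ − 1.960) = 0.8, so δ = 1.960 + 0.842 = 2.802.
(The second rejection-region term Φ(−δ − z_{α/2}) is negligible and dropped.)
δ = d·√n ⇒ d = δ/√n = 2.802/√337 = 0.1526.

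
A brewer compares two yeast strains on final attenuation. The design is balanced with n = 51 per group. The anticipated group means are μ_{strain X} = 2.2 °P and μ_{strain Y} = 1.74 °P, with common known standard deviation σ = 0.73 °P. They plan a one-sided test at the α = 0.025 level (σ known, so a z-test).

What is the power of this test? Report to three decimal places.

Power ≈ 0.889

Standardized effect: d = |μ_{strain X} − μ_{strain Y}| / σ = |2.2 − 1.74| / 0.73 = 0.6301
Noncentrality parameter: δ = d·√(n/2) = 0.6301 × √(51/2) = 3.1820
One-sided α = 0.025 → critical value z_{0.025} = 1.960.
Power = P(Z > 1.960 − δ) = Φ(1.222) = 0.8892.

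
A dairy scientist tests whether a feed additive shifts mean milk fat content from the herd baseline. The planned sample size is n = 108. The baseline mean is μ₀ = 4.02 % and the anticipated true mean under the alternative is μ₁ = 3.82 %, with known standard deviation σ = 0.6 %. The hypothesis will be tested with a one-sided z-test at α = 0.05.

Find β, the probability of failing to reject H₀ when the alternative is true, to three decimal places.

β ≈ 0.034

Standardized effect: d = |μ₁ − μ₀| / σ = |3.82 − 4.02| / 0.6 = 0.3333
Noncentrality parameter: δ = d·√n = 0.3333 × √108 = 3.4641
Critical value for a one-sided test at α = 0.05: z_α = 1.645.
Power = Φ(δ − 1.645) = Φ(1.819) = 0.9656.
Type II error: β = 1 − power = 1 − 0.9656 = 0.0344.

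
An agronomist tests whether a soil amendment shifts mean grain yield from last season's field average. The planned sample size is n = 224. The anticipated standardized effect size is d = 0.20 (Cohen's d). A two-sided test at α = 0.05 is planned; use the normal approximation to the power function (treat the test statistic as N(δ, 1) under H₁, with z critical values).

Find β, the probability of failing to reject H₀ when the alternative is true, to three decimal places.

β ≈ 0.151

Noncentrality parameter: δ = d·√n = 0.20 × √224 = 2.9933
Two-sided α = 0.05 → critical value z_{0.025} = 1.960.
Power = Φ(δ − 1.960) + Φ(−δ − 1.960) = Φ(1.033) + Φ(-4.953) = 0.8493 + 0.0000 = 0.8493.
Type II error: β = 1 − power = 1 − 0.8493 = 0.1507.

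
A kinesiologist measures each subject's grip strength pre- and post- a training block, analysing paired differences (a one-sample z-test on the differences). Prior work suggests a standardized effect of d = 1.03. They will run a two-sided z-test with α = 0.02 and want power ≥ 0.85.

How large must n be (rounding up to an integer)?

For power 0.85 need Φ(δ − z_{0.01}) = 0.85, so δ = z_{0.01} + z_{0.15} = 2.326 + 1.036 = 3.363.
(Ignoring the negligible lower-tail rejection probability gives the usual closed-form inversion.)
δ = d·√n ⇒ n = (δ/d)² = (3.363 / 1.03)² = 10.66.
Round up to the next whole unit.

n = 11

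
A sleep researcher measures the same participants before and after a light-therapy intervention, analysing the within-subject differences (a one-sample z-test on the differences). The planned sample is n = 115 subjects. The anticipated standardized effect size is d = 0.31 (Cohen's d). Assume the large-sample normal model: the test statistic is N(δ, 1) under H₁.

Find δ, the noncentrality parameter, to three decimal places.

δ ≈ 3.324

δ = d·√n = 0.31 × √115 = 3.3244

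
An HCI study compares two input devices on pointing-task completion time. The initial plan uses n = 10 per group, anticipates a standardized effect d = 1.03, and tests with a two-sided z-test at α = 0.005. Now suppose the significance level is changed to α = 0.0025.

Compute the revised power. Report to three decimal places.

Power ≈ 0.236

δ = d·√(n/2) = 1.03 × √(10/2) = 2.3032 (unchanged). New critical value: z_{0.0013} = 3.023.
Revised power = Φ(δ − 3.023) + Φ(−δ − 3.023) = Φ(-0.720) + Φ(-5.326) = 0.2357 + 0.0000 = 0.2357.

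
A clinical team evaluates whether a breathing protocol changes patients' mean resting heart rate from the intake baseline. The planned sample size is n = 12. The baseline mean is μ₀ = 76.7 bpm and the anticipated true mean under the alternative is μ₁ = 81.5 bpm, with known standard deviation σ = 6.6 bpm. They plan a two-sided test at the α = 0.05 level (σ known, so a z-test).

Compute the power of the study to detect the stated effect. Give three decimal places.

Power ≈ 0.712

Standardized effect: d = |μ₁ − μ₀| / σ = |81.5 − 76.7| / 6.6 = 0.7273
Noncentrality parameter: λ = d·√n = 0.7273 × √12 = 2.5193
Critical value for a two-sided test at α = 0.05: z_{α/2} = 1.960.
Power = Φ(λ − 1.960) + Φ(−λ − 1.960) = Φ(0.559) + Φ(-4.479) = 0.7120 + 0.0000 = 0.7121.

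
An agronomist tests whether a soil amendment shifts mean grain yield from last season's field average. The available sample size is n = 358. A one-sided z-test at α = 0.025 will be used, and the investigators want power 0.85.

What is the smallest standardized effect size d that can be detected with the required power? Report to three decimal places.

Required noncentrality: δ = z_{0.025} + z_{0.15} = 1.960 + 1.036 = 2.996.
δ = d·√n ⇒ d = δ/√n = 2.996/√358 = 0.1584.

d ≈ 0.158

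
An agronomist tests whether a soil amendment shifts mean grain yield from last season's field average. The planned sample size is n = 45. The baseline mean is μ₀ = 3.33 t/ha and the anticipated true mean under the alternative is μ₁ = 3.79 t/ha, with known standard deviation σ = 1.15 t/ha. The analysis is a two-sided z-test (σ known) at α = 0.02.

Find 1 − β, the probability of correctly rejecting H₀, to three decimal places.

Power ≈ 0.639

Standardized effect: d = |μ₁ − μ₀| / σ = |3.79 − 3.33| / 1.15 = 0.4000
Noncentrality parameter: δ = d·√n = 0.4000 × √45 = 2.6833
Two-sided α = 0.02 → critical value z_{0.01} = 2.326.
Power = Φ(δ − 2.326) + Φ(−δ − 2.326) = Φ(0.357) + Φ(-5.010) = 0.6394 + 0.0000 = 0.6394.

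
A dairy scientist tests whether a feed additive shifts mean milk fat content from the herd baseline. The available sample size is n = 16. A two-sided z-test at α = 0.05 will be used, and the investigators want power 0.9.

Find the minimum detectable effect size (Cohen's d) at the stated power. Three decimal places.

Need Φ(δ − 1.960) = 0.9, so δ = 1.960 + 1.282 = 3.242.
(Lower-tail contribution to power is negligible for δ > 0.)
δ = d·√n ⇒ d = δ/√n = 3.242/√16 = 0.8104.

d ≈ 0.810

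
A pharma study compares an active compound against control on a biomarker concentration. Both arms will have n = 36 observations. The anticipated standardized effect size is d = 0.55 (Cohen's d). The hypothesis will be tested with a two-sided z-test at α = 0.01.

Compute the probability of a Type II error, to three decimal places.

Noncentrality parameter: δ = d·√(n/2) = 0.55 × √(36/2) = 2.3335
Critical value for a two-sided test at α = 0.01: z_{α/2} = 2.576.
Power = Φ(δ − 2.576) + Φ(−δ − 2.576) = Φ(-0.242) + Φ(-4.909) = 0.4042 + 0.0000 = 0.4042.
Type II error: β = 1 − power = 1 − 0.4042 = 0.5958.

β ≈ 0.596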